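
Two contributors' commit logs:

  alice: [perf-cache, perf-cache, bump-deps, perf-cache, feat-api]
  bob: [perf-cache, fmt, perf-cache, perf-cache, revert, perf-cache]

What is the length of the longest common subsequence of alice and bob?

Pick perf-cache (alice #1, bob #3), perf-cache (alice #2, bob #4), perf-cache (alice #4, bob #6); all 3 commits appear in both, in order. dp[5][6] = 3 confirms this is the maximum.

3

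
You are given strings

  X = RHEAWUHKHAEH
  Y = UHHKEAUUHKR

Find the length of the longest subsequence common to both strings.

Match H [2,3]; then E [3,5]; then A [4,6]; then U [6,8]; then H [7,9]; then K [8,10] — 6 characters in the same relative order in both. dp[12][11] = 6 confirms this is the maximum.

6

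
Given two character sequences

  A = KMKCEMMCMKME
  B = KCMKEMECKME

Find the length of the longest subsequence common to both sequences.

9

Taking K at A[1]=B[1] → M at A[2]=B[3] → K at A[3]=B[4] → E at A[5]=B[5] → M at A[6]=B[6] → C at A[8]=B[8] → K at A[10]=B[9] → M at A[11]=B[10] → E at A[12]=B[11] gives a common subsequence of length 9. The LCS DP gives dp[12][11] = 9, so this is optimal.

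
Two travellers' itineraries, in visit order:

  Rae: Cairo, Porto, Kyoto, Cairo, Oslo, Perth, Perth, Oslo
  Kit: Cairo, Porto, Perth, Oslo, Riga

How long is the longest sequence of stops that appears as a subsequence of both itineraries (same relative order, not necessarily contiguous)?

Taking Cairo (Rae #1, Kit #1); then Porto (Rae #2, Kit #2); then Perth (Rae #7, Kit #3); then Oslo (Rae #8, Kit #4) gives a common subsequence of length 4, and the DP table's final entry dp[8][5] is also 4, so no common subsequence is longer.

4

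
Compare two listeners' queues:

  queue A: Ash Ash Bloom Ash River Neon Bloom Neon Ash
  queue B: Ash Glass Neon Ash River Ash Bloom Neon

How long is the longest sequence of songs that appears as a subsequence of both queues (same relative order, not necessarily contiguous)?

Match Ash at queue A[1]=queue B[1], then Ash at queue A[2]=queue B[4], then Ash at queue A[4]=queue B[6], then Bloom at queue A[7]=queue B[7], then Neon at queue A[8]=queue B[8] — 5 songs in the same relative order in both. Since dp[9][8] = 5, nothing longer is possible.

5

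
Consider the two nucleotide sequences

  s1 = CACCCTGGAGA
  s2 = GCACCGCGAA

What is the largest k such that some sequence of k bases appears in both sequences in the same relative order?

One common subsequence of length 8: C [1,2], A [2,3], C [3,4], C [4,5], C [5,7], G [8,8], A [9,9], A [11,10], and the DP table's final entry dp[11][10] is also 8, so no common subsequence is longer.

8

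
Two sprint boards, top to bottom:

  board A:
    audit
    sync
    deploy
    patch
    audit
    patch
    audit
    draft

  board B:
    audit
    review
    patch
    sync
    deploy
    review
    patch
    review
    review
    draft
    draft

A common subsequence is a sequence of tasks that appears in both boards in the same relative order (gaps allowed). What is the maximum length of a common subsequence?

5

Pick audit (board A #1, board B #1) → sync (board A #2, board B #4) → deploy (board A #3, board B #5) → patch (board A #4, board B #7) → draft (board A #8, board B #11); all 5 tasks appear in both, in order. The LCS DP gives dp[8][11] = 5, so this is optimal.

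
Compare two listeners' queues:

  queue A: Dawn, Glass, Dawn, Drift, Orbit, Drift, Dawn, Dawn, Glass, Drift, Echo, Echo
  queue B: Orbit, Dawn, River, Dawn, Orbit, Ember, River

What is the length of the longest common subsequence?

3

Taking Dawn [1,2], Dawn [3,4], Orbit [5,5] gives a common subsequence of length 3. dp[12][7] = 3 confirms this is the maximum.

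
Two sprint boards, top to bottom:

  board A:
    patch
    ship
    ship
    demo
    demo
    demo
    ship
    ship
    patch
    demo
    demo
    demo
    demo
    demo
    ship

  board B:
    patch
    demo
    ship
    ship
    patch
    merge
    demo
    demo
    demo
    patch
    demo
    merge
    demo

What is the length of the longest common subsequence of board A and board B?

One common subsequence of length 10: patch (board A #1, board B #1), demo (board A #6, board B #2), ship (board A #7, board B #3), ship (board A #8, board B #4), patch (board A #9, board B #5), demo (board A #10, board B #7), demo (board A #11, board B #8), demo (board A #12, board B #9), demo (board A #13, board B #11), demo (board A #14, board B #13). The LCS DP gives dp[15][13] = 10, so this is optimal.

10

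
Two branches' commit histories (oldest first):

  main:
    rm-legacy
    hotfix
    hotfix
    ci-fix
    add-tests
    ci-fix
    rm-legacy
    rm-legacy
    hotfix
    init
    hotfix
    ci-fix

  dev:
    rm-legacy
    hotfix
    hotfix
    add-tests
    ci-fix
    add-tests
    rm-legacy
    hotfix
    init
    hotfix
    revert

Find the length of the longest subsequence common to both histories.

One common subsequence of length 9: rm-legacy at main[1]=dev[1], hotfix at main[2]=dev[2], hotfix at main[3]=dev[3], ci-fix at main[4]=dev[5], add-tests at main[5]=dev[6], rm-legacy at main[8]=dev[7], hotfix at main[9]=dev[8], init at main[10]=dev[9], hotfix at main[11]=dev[10]. Since dp[12][11] = 9, nothing longer is possible.

9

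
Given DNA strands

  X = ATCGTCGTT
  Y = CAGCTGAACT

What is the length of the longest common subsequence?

Let dp[i][j] be the LCS length of the first i bases of X and the first j bases of Y. dp[i][j] = dp[i-1][j-1]+1 when the i-th and j-th bases match, else max(dp[i-1][j], dp[i][j-1]).
    ·  C  A  G  C  T  G  A  A  C  T
 ·  0  0  0  0  0  0  0  0  0  0  0
 A  0  0  1  1  1  1  1  1  1  1  1
 T  0  0  1  1  1  2  2  2  2  2  2
 C  0  1  1  1  2  2  2  2  2  3  3
 G  0  1  1  2  2  2  3  3  3  3  3
 T  0  1  1  2  2  3  3  3  3  3  4
 C  0  1  1  2  3  3  3  3  3  4  4
 G  0  1  1  2  3  3  4  4  4  4  4
 T  0  1  1  2  3  4  4  4  4  4  5
 T  0  1  1  2  3  4  4  4  4  4  5
dp[9][10] = 5. One LCS (by backtracking along matches): ATGCT.

5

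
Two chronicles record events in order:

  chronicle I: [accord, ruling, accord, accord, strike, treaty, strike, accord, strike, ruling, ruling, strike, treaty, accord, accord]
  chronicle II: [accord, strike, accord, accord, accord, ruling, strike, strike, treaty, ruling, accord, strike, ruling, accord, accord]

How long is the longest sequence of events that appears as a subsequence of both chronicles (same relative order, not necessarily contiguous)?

10

One common subsequence of length 10: accord at chronicle I[1]=chronicle II[3] → accord at chronicle I[3]=chronicle II[4] → accord at chronicle I[4]=chronicle II[5] → strike at chronicle I[5]=chronicle II[8] → treaty at chronicle I[6]=chronicle II[9] → accord at chronicle I[8]=chronicle II[11] → strike at chronicle I[9]=chronicle II[12] → ruling at chronicle I[11]=chronicle II[13] → accord at chronicle I[14]=chronicle II[14] → accord at chronicle I[15]=chronicle II[15]. The LCS DP gives dp[15][15] = 10, so this is optimal.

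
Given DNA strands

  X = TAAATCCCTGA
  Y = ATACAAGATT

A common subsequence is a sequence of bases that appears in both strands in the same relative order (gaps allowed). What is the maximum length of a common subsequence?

Let dp[i][j] be the LCS length of the first i bases of X and the first j bases of Y. dp[i][j] = dp[i-1][j-1]+1 when the i-th and j-th bases match, else max(dp[i-1][j], dp[i][j-1]).
    ·  A  T  A  C  A  A  G  A  T  T
 ·  0  0  0  0  0  0  0  0  0  0  0
 T  0  0  1  1  1  1  1  1  1  1  1
 A  0  1  1  2  2  2  2  2  2  2  2
 A  0  1  1  2  2  3  3  3  3  3  3
 A  0  1  1  2  2  3  4  4  4  4  4
 T  0  1  2  2  2  3  4  4  4  5  5
 C  0  1  2  2  3  3  4  4  4  5  5
 C  0  1  2  2  3  3  4  4  4  5  5
 C  0  1  2  2  3  3  4  4  4  5  5
 T  0  1  2  2  3  3  4  4  4  5  6
 G  0  1  2  2  3  3  4  5  5  5  6
 A  0  1  2  3  3  4  4  5  6  6  6
dp[11][10] = 6. One LCS (by backtracking along matches): TAAATT.

6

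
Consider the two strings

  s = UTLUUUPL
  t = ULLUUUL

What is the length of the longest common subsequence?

Let dp[i][j] be the LCS length of the first i characters of s and the first j characters of t. dp[i][j] = dp[i-1][j-1]+1 when the i-th and j-th characters match, else max(dp[i-1][j], dp[i][j-1]).
    ·  U  L  L  U  U  U  L
 ·  0  0  0  0  0  0  0  0
 U  0  1  1  1  1  1  1  1
 T  0  1  1  1  1  1  1  1
 L  0  1  2  2  2  2  2  2
 U  0  1  2  2  3  3  3  3
 U  0  1  2  2  3  4  4  4
 U  0  1  2  2  3  4  5  5
 P  0  1  2  2  3  4  5  5
 L  0  1  2  3  3  4  5  6
dp[8][7] = 6. One LCS (by backtracking along matches): ULUUUL.

6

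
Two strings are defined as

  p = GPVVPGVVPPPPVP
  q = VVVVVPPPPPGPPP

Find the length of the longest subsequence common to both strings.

One common subsequence of length 9: V (p #3, q #2), V (p #4, q #3), V (p #7, q #4), V (p #8, q #5), P (p #9, q #9), P (p #10, q #10), P (p #11, q #12), P (p #12, q #13), P (p #14, q #14). The LCS DP gives dp[14][14] = 9, so this is optimal.

9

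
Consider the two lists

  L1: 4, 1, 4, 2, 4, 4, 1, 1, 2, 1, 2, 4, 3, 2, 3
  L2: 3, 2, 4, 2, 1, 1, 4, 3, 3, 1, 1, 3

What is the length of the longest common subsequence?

Match 4 (L1 #3, L2 #3), then 2 (L1 #4, L2 #4), then 1 (L1 #8, L2 #5), then 1 (L1 #10, L2 #6), then 4 (L1 #12, L2 #7), then 3 (L1 #13, L2 #9), then 3 (L1 #15, L2 #12) — 7 values in the same relative order in both. dp[15][12] = 7 confirms this is the maximum.

7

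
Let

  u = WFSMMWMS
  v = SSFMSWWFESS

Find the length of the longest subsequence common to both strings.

4

One common subsequence of length 4: W (u #1, v #7), then F (u #2, v #8), then S (u #3, v #10), then S (u #8, v #11). Since dp[8][11] = 4, nothing longer is possible.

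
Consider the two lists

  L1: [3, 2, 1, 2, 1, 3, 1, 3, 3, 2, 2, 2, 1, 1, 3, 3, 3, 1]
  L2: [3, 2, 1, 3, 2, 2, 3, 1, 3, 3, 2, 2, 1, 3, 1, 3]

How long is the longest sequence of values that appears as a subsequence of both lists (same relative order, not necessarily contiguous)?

Match 3 (L1 #1, L2 #1) → 2 (L1 #2, L2 #2) → 1 (L1 #3, L2 #3) → 2 (L1 #4, L2 #6) → 3 (L1 #6, L2 #7) → 1 (L1 #7, L2 #8) → 3 (L1 #8, L2 #9) → 3 (L1 #9, L2 #10) → 2 (L1 #11, L2 #11) → 2 (L1 #12, L2 #12) → 1 (L1 #13, L2 #13) → 1 (L1 #14, L2 #15) → 3 (L1 #17, L2 #16) — 13 values in the same relative order in both. Since dp[18][16] = 13, nothing longer is possible.

13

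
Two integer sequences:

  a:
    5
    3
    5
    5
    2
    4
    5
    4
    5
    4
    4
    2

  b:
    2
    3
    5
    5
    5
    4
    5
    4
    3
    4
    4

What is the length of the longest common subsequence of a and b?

8

Let dp[i][j] be the LCS length of the first i values of a and the first j values of b. dp[i][j] = dp[i-1][j-1]+1 when the i-th and j-th values match, else max(dp[i-1][j], dp[i][j-1]).
    ·  2  3  5  5  5  4  5  4  3  4  4
 ·  0  0  0  0  0  0  0  0  0  0  0  0
 5  0  0  0  1  1  1  1  1  1  1  1  1
 3  0  0  1  1  1  1  1  1  1  2  2  2
 5  0  0  1  2  2  2  2  2  2  2  2  2
 5  0  0  1  2  3  3  3  3  3  3  3  3
 2  0  1  1  2  3  3  3  3  3  3  3  3
 4  0  1  1  2  3  3  4  4  4  4  4  4
 5  0  1  1  2  3  4  4  5  5  5  5  5
 4  0  1  1  2  3  4  5  5  6  6  6  6
 5  0  1  1  2  3  4  5  6  6  6  6  6
 4  0  1  1  2  3  4  5  6  7  7  7  7
 4  0  1  1  2  3  4  5  6  7  7  8  8
 2  0  1  1  2  3  4  5  6  7  7  8  8
dp[12][11] = 8. One LCS (by backtracking along matches): 5, 5, 5, 4, 5, 4, 4, 4.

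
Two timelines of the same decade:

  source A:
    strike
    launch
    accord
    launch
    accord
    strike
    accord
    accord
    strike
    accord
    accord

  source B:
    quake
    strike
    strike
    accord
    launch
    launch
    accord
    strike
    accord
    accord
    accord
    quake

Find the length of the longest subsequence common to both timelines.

Pick strike at source A[1]=source B[3], then launch at source A[2]=source B[5], then launch at source A[4]=source B[6], then accord at source A[5]=source B[7], then strike at source A[6]=source B[8], then accord at source A[7]=source B[9], then accord at source A[8]=source B[10], then accord at source A[10]=source B[11]; all 8 events appear in both, in order. dp[11][12] = 8 confirms this is the maximum.

8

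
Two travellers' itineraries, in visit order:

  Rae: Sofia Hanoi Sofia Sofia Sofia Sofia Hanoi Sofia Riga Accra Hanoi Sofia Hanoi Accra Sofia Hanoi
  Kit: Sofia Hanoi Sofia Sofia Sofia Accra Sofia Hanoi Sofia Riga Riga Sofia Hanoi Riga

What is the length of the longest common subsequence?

Taking Sofia (Rae #1, Kit #1), Hanoi (Rae #2, Kit #2), Sofia (Rae #3, Kit #3), Sofia (Rae #4, Kit #4), Sofia (Rae #5, Kit #5), Sofia (Rae #6, Kit #7), Hanoi (Rae #7, Kit #8), Sofia (Rae #8, Kit #9), Riga (Rae #9, Kit #11), Sofia (Rae #12, Kit #12), Hanoi (Rae #13, Kit #13) gives a common subsequence of length 11, and the DP table's final entry dp[16][14] is also 11, so no common subsequence is longer.

11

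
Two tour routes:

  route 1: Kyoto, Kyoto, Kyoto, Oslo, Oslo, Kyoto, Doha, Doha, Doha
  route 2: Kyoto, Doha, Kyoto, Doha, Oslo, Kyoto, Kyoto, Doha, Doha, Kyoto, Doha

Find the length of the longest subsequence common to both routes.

7

Match Kyoto at route 1[1]=route 2[1]; then Kyoto at route 1[2]=route 2[3]; then Kyoto at route 1[3]=route 2[6]; then Kyoto at route 1[6]=route 2[7]; then Doha at route 1[7]=route 2[8]; then Doha at route 1[8]=route 2[9]; then Doha at route 1[9]=route 2[11] — 7 stops in the same relative order in both. dp[9][11] = 7 confirms this is the maximum.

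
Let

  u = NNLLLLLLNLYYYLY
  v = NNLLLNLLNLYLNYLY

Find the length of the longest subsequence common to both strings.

Taking N [1,1] → N [2,2] → L [3,3] → L [4,4] → L [5,5] → L [7,7] → L [8,8] → N [9,9] → L [10,10] → Y [11,11] → Y [13,14] → L [14,15] → Y [15,16] gives a common subsequence of length 13. The LCS DP gives dp[15][16] = 13, so this is optimal.

13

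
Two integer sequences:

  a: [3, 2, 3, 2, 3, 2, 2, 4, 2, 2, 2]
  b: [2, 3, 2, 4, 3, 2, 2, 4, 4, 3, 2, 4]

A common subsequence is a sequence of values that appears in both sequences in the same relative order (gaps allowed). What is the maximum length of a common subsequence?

8

Taking 2 at a[2]=b[1], then 3 at a[3]=b[2], then 2 at a[4]=b[3], then 3 at a[5]=b[5], then 2 at a[6]=b[6], then 2 at a[7]=b[7], then 4 at a[8]=b[9], then 2 at a[9]=b[11] gives a common subsequence of length 8. The LCS DP gives dp[11][12] = 8, so this is optimal.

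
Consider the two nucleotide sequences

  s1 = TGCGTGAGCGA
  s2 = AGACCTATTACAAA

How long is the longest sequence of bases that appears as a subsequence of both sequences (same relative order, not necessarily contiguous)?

One common subsequence of length 6: G at s1[2]=s2[2]; then C at s1[3]=s2[5]; then T at s1[5]=s2[9]; then A at s1[7]=s2[10]; then C at s1[9]=s2[11]; then A at s1[11]=s2[14]. Since dp[11][14] = 6, nothing longer is possible.

6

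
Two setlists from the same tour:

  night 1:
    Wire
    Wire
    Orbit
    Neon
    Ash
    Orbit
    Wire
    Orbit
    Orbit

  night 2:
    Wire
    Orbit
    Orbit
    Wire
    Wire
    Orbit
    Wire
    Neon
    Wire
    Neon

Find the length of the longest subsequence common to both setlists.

5

Match Wire (night 1 #1, night 2 #4), then Wire (night 1 #2, night 2 #5), then Orbit (night 1 #3, night 2 #6), then Neon (night 1 #4, night 2 #8), then Wire (night 1 #7, night 2 #9) — 5 songs in the same relative order in both, and the DP table's final entry dp[9][10] is also 5, so no common subsequence is longer.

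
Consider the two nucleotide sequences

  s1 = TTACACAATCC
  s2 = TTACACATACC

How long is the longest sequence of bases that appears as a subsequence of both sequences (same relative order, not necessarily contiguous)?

10

Pick T [1,1] → T [2,2] → A [3,3] → C [4,4] → A [5,5] → C [6,6] → A [7,7] → A [8,9] → C [10,10] → C [11,11]; all 10 bases appear in both, in order. dp[11][11] = 10 confirms this is the maximum.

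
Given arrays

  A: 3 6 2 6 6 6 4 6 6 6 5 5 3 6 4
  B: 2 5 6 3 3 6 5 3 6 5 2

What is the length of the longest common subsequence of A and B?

Taking 2 (A #3, B #1), then 6 (A #4, B #3), then 6 (A #10, B #6), then 5 (A #12, B #7), then 3 (A #13, B #8), then 6 (A #14, B #9) gives a common subsequence of length 6. The LCS DP gives dp[15][11] = 6, so this is optimal.

6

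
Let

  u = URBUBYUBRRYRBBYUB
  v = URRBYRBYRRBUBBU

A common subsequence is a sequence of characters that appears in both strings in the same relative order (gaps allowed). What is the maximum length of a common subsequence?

10

Taking U (u #1, v #1), then R (u #2, v #3), then B (u #3, v #4), then B (u #5, v #7), then Y (u #6, v #8), then R (u #9, v #9), then R (u #10, v #10), then B (u #13, v #13), then B (u #14, v #14), then U (u #16, v #15) gives a common subsequence of length 10. The LCS DP gives dp[17][15] = 10, so this is optimal.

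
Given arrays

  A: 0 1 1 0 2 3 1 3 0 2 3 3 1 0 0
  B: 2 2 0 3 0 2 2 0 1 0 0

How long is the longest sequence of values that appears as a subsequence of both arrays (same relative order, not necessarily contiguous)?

7

Taking 0 (A #1, B #3), 0 (A #4, B #5), 2 (A #5, B #7), 0 (A #9, B #8), 1 (A #13, B #9), 0 (A #14, B #10), 0 (A #15, B #11) gives a common subsequence of length 7. Since dp[15][11] = 7, nothing longer is possible.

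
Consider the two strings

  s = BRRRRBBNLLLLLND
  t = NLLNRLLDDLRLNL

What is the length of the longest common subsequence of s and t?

7

Pick N [8,1] → L [9,3] → L [10,6] → L [11,7] → L [12,10] → L [13,12] → N [14,13]; all 7 characters appear in both, in order. dp[15][14] = 7 confirms this is the maximum.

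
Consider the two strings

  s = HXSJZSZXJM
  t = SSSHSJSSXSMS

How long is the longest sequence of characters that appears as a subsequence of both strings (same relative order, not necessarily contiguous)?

6

Let dp[i][j] be the LCS length of the first i characters of s and the first j characters of t. dp[i][j] = dp[i-1][j-1]+1 when the i-th and j-th characters match, else max(dp[i-1][j], dp[i][j-1]).
    ·  S  S  S  H  S  J  S  S  X  S  M  S
 ·  0  0  0  0  0  0  0  0  0  0  0  0  0
 H  0  0  0  0  1  1  1  1  1  1  1  1  1
 X  0  0  0  0  1  1  1  1  1  2  2  2  2
 S  0  1  1  1  1  2  2  2  2  2  3  3  3
 J  0  1  1  1  1  2  3  3  3  3  3  3  3
 Z  0  1  1  1  1  2  3  3  3  3  3  3  3
 S  0  1  2  2  2  2  3  4  4  4  4  4  4
 Z  0  1  2  2  2  2  3  4  4  4  4  4  4
 X  0  1  2  2  2  2  3  4  4  5  5  5  5
 J  0  1  2  2  2  2  3  4  4  5  5  5  5
 M  0  1  2  2  2  2  3  4  4  5  5  6  6
dp[10][12] = 6. One LCS (by backtracking along matches): HSJSXM.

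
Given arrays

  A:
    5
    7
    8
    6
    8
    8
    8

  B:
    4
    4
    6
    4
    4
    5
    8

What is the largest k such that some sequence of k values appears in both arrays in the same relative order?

2

Let dp[i][j] be the LCS length of the first i values of A and the first j values of B. dp[i][j] = dp[i-1][j-1]+1 when the i-th and j-th values match, else max(dp[i-1][j], dp[i][j-1]).
    ·  4  4  6  4  4  5  8
 ·  0  0  0  0  0  0  0  0
 5  0  0  0  0  0  0  1  1
 7  0  0  0  0  0  0  1  1
 8  0  0  0  0  0  0  1  2
 6  0  0  0  1  1  1  1  2
 8  0  0  0  1  1  1  1  2
 8  0  0  0  1  1  1  1  2
 8  0  0  0  1  1  1  1  2
dp[7][7] = 2. One LCS (by backtracking along matches): 5, 8.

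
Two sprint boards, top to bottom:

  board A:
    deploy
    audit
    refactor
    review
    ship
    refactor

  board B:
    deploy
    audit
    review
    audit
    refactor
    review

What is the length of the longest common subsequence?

4

Match deploy (board A #1, board B #1), audit (board A #2, board B #4), refactor (board A #3, board B #5), review (board A #4, board B #6) — 4 tasks in the same relative order in both. dp[6][6] = 4 confirms this is the maximum.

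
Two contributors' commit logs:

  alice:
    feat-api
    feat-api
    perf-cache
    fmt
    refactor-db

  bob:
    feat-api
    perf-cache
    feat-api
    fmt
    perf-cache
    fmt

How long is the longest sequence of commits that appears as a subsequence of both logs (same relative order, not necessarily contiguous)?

4

Taking feat-api [1,1], then feat-api [2,3], then perf-cache [3,5], then fmt [4,6] gives a common subsequence of length 4. The LCS DP gives dp[5][6] = 4, so this is optimal.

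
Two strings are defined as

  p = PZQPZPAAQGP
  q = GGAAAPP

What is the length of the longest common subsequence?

Taking A [7,4], then A [8,5], then P [11,7] gives a common subsequence of length 3. dp[11][7] = 3 confirms this is the maximum.

3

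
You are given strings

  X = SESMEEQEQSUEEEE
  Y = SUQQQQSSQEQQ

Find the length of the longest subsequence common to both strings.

5

One common subsequence of length 5: S (X #1, Y #7) → S (X #3, Y #8) → E (X #6, Y #10) → Q (X #7, Y #11) → Q (X #9, Y #12), and the DP table's final entry dp[15][12] is also 5, so no common subsequence is longer.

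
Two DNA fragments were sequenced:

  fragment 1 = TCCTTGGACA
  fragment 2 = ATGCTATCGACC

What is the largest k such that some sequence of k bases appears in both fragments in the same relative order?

7

Taking T (fragment 1 #1, fragment 2 #2); then C (fragment 1 #3, fragment 2 #4); then T (fragment 1 #4, fragment 2 #5); then T (fragment 1 #5, fragment 2 #7); then G (fragment 1 #7, fragment 2 #9); then A (fragment 1 #8, fragment 2 #10); then C (fragment 1 #9, fragment 2 #12) gives a common subsequence of length 7, and the DP table's final entry dp[10][12] is also 7, so no common subsequence is longer.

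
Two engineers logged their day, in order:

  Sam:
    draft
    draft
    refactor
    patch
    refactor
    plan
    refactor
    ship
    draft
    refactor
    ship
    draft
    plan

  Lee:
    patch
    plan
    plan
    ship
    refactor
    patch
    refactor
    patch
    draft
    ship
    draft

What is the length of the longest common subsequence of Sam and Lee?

6

One common subsequence of length 6: refactor at Sam[3]=Lee[5]; then patch at Sam[4]=Lee[6]; then refactor at Sam[5]=Lee[7]; then draft at Sam[9]=Lee[9]; then ship at Sam[11]=Lee[10]; then draft at Sam[12]=Lee[11]. Since dp[13][11] = 6, nothing longer is possible.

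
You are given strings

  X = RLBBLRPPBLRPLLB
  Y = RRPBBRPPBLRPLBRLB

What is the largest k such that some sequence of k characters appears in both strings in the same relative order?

Match R [1,2]; then B [3,4]; then B [4,5]; then R [6,6]; then P [7,7]; then P [8,8]; then B [9,9]; then L [10,10]; then R [11,11]; then P [12,12]; then L [13,13]; then L [14,16]; then B [15,17] — 13 characters in the same relative order in both, and the DP table's final entry dp[15][17] is also 13, so no common subsequence is longer.

13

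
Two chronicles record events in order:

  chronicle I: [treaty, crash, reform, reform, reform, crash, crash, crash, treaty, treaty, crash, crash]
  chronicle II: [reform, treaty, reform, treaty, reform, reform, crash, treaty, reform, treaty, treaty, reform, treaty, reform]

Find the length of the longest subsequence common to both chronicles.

Match treaty at chronicle I[1]=chronicle II[2] → reform at chronicle I[3]=chronicle II[3] → reform at chronicle I[4]=chronicle II[5] → reform at chronicle I[5]=chronicle II[6] → crash at chronicle I[6]=chronicle II[7] → treaty at chronicle I[9]=chronicle II[11] → treaty at chronicle I[10]=chronicle II[13] — 7 events in the same relative order in both. The LCS DP gives dp[12][14] = 7, so this is optimal.

7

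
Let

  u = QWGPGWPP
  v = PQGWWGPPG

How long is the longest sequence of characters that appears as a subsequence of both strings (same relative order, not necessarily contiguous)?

5

Let dp[i][j] be the LCS length of the first i characters of u and the first j characters of v. dp[i][j] = dp[i-1][j-1]+1 when the i-th and j-th characters match, else max(dp[i-1][j], dp[i][j-1]).
    ·  P  Q  G  W  W  G  P  P  G
 ·  0  0  0  0  0  0  0  0  0  0
 Q  0  0  1  1  1  1  1  1  1  1
 W  0  0  1  1  2  2  2  2  2  2
 G  0  0  1  2  2  2  3  3  3  3
 P  0  1  1  2  2  2  3  4  4  4
 G  0  1  1  2  2  2  3  4  4  5
 W  0  1  1  2  3  3  3  4  4  5
 P  0  1  1  2  3  3  3  4  5  5
 P  0  1  1  2  3  3  3  4  5  5
dp[8][9] = 5. One LCS (by backtracking along matches): QWGPG.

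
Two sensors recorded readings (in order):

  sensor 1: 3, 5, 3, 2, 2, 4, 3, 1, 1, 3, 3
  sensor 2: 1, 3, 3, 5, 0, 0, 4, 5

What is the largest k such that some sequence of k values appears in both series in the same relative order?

Let dp[i][j] be the LCS length of the first i values of sensor 1 and the first j values of sensor 2. dp[i][j] = dp[i-1][j-1]+1 when the i-th and j-th values match, else max(dp[i-1][j], dp[i][j-1]).
    ·  1  3  3  5  0  0  4  5
 ·  0  0  0  0  0  0  0  0  0
 3  0  0  1  1  1  1  1  1  1
 5  0  0  1  1  2  2  2  2  2
 3  0  0  1  2  2  2  2  2  2
 2  0  0  1  2  2  2  2  2  2
 2  0  0  1  2  2  2  2  2  2
 4  0  0  1  2  2  2  2  3  3
 3  0  0  1  2  2  2  2  3  3
 1  0  1  1  2  2  2  2  3  3
 1  0  1  1  2  2  2  2  3  3
 3  0  1  2  2  2  2  2  3  3
 3  0  1  2  3  3  3  3  3  3
dp[11][8] = 3. One LCS (by backtracking along matches): 3, 5, 4.

3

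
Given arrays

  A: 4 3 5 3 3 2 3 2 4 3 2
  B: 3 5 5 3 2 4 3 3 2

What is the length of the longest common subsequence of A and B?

One common subsequence of length 7: 3 (A #2, B #1) → 5 (A #3, B #3) → 3 (A #5, B #4) → 2 (A #6, B #5) → 3 (A #7, B #7) → 3 (A #10, B #8) → 2 (A #11, B #9). dp[11][9] = 7 confirms this is the maximum.

7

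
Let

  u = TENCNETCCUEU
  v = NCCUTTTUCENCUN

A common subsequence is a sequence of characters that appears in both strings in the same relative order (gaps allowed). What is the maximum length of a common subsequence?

6

Match N [3,1], then C [4,3], then T [7,7], then C [8,9], then C [9,12], then U [10,13] — 6 characters in the same relative order in both. dp[12][14] = 6 confirms this is the maximum.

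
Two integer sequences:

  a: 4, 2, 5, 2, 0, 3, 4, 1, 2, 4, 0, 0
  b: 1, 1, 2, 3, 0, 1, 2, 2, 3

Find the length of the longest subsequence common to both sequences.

4

One common subsequence of length 4: 2 (a #2, b #3); then 0 (a #5, b #5); then 1 (a #8, b #6); then 2 (a #9, b #8), and the DP table's final entry dp[12][9] is also 4, so no common subsequence is longer.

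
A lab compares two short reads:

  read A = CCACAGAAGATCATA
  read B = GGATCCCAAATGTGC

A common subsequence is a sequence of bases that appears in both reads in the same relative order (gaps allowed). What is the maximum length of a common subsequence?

Taking C at read A[1]=read B[5]; then C at read A[2]=read B[6]; then C at read A[4]=read B[7]; then A at read A[5]=read B[8]; then A at read A[7]=read B[9]; then A at read A[8]=read B[10]; then G at read A[9]=read B[12]; then T at read A[11]=read B[13]; then C at read A[12]=read B[15] gives a common subsequence of length 9, and the DP table's final entry dp[15][15] is also 9, so no common subsequence is longer.

9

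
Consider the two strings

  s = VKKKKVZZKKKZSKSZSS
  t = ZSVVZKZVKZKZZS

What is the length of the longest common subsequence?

One common subsequence of length 9: V (s #1, t #3) → V (s #6, t #4) → Z (s #7, t #5) → Z (s #8, t #7) → K (s #9, t #9) → K (s #11, t #11) → Z (s #12, t #12) → Z (s #16, t #13) → S (s #18, t #14). dp[18][14] = 9 confirms this is the maximum.

9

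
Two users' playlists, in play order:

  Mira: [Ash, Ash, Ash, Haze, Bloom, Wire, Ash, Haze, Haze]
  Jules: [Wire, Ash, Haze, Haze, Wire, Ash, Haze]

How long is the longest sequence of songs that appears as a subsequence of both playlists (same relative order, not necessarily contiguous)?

5

Taking Ash at Mira[1]=Jules[2], then Haze at Mira[4]=Jules[4], then Wire at Mira[6]=Jules[5], then Ash at Mira[7]=Jules[6], then Haze at Mira[9]=Jules[7] gives a common subsequence of length 5, and the DP table's final entry dp[9][7] is also 5, so no common subsequence is longer.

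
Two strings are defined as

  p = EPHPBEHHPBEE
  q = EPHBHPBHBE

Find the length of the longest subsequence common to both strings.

8

Taking E at p[1]=q[1] → P at p[2]=q[2] → H at p[3]=q[5] → P at p[4]=q[6] → B at p[5]=q[7] → H at p[8]=q[8] → B at p[10]=q[9] → E at p[12]=q[10] gives a common subsequence of length 8, and the DP table's final entry dp[12][10] is also 8, so no common subsequence is longer.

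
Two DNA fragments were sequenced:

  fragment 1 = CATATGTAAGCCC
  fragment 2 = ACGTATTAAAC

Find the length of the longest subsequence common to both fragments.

One common subsequence of length 8: C at fragment 1[1]=fragment 2[2], T at fragment 1[3]=fragment 2[4], A at fragment 1[4]=fragment 2[5], T at fragment 1[5]=fragment 2[6], T at fragment 1[7]=fragment 2[7], A at fragment 1[8]=fragment 2[9], A at fragment 1[9]=fragment 2[10], C at fragment 1[13]=fragment 2[11]. dp[13][11] = 8 confirms this is the maximum.

8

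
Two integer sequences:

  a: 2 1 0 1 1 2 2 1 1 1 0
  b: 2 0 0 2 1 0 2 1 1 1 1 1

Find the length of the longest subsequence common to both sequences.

8

Taking 2 at a[1]=b[4] → 1 at a[2]=b[5] → 0 at a[3]=b[6] → 1 at a[4]=b[8] → 1 at a[5]=b[9] → 1 at a[8]=b[10] → 1 at a[9]=b[11] → 1 at a[10]=b[12] gives a common subsequence of length 8. Since dp[11][12] = 8, nothing longer is possible.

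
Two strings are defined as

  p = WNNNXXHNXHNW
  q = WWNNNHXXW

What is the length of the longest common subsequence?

Let dp[i][j] be the LCS length of the first i characters of p and the first j characters of q. dp[i][j] = dp[i-1][j-1]+1 when the i-th and j-th characters match, else max(dp[i-1][j], dp[i][j-1]).
    ·  W  W  N  N  N  H  X  X  W
 ·  0  0  0  0  0  0  0  0  0  0
 W  0  1  1  1  1  1  1  1  1  1
 N  0  1  1  2  2  2  2  2  2  2
 N  0  1  1  2  3  3  3  3  3  3
 N  0  1  1  2  3  4  4  4  4  4
 X  0  1  1  2  3  4  4  5  5  5
 X  0  1  1  2  3  4  4  5  6  6
 H  0  1  1  2  3  4  5  5  6  6
 N  0  1  1  2  3  4  5  5  6  6
 X  0  1  1  2  3  4  5  6  6  6
 H  0  1  1  2  3  4  5  6  6  6
 N  0  1  1  2  3  4  5  6  6  6
 W  0  1  2  2  3  4  5  6  6  7
dp[12][9] = 7. One LCS (by backtracking along matches): WNNNXXW.

7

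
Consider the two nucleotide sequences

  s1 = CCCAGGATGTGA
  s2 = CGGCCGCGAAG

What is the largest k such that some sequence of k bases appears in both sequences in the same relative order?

7

Let dp[i][j] be the LCS length of the first i bases of s1 and the first j bases of s2. dp[i][j] = dp[i-1][j-1]+1 when the i-th and j-th bases match, else max(dp[i-1][j], dp[i][j-1]).
    ·  C  G  G  C  C  G  C  G  A  A  G
 ·  0  0  0  0  0  0  0  0  0  0  0  0
 C  0  1  1  1  1  1  1  1  1  1  1  1
 C  0  1  1  1  2  2  2  2  2  2  2  2
 C  0  1  1  1  2  3  3  3  3  3  3  3
 A  0  1  1  1  2  3  3  3  3  4  4  4
 G  0  1  2  2  2  3  4  4  4  4  4  5
 G  0  1  2  3  3  3  4  4  5  5  5  5
 A  0  1  2  3  3  3  4  4  5  6  6  6
 T  0  1  2  3  3  3  4  4  5  6  6  6
 G  0  1  2  3  3  3  4  4  5  6  6  7
 T  0  1  2  3  3  3  4  4  5  6  6  7
 G  0  1  2  3  3  3  4  4  5  6  6  7
 A  0  1  2  3  3  3  4  4  5  6  7  7
dp[12][11] = 7. One LCS (by backtracking along matches): CCCGGAG.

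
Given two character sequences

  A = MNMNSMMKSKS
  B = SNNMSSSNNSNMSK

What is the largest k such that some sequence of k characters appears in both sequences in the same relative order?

One common subsequence of length 7: M (A #1, B #4) → N (A #2, B #8) → N (A #4, B #9) → S (A #5, B #10) → M (A #7, B #12) → S (A #9, B #13) → K (A #10, B #14). dp[11][14] = 7 confirms this is the maximum.

7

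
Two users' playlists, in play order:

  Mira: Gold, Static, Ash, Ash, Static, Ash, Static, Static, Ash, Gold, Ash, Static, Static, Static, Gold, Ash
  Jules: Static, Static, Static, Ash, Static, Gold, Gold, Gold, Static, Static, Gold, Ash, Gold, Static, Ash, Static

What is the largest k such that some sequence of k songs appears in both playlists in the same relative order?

Taking Static [2,3], Ash [4,4], Static [5,5], Static [7,9], Static [8,10], Ash [9,12], Gold [10,13], Ash [11,15], Static [14,16] gives a common subsequence of length 9. dp[16][16] = 9 confirms this is the maximum.

9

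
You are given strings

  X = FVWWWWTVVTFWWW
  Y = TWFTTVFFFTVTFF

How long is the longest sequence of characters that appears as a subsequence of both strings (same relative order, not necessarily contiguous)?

6

Taking F at X[1]=Y[3], V at X[2]=Y[6], T at X[7]=Y[10], V at X[9]=Y[11], T at X[10]=Y[12], F at X[11]=Y[14] gives a common subsequence of length 6. The LCS DP gives dp[14][14] = 6, so this is optimal.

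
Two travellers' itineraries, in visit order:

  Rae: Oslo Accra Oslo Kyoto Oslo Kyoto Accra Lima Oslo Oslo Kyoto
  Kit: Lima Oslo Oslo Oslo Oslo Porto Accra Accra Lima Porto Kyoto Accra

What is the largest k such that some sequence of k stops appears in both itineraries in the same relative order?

6

Taking Oslo [1,3], then Oslo [3,4], then Oslo [5,5], then Accra [7,8], then Lima [8,9], then Kyoto [11,11] gives a common subsequence of length 6. Since dp[11][12] = 6, nothing longer is possible.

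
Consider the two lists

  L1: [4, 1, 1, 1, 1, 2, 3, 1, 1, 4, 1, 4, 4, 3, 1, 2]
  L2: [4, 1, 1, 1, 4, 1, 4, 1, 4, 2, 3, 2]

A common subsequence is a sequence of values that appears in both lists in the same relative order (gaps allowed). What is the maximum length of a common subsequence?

10

Pick 4 (L1 #1, L2 #1), then 1 (L1 #2, L2 #2), then 1 (L1 #3, L2 #3), then 1 (L1 #4, L2 #4), then 1 (L1 #9, L2 #6), then 4 (L1 #10, L2 #7), then 1 (L1 #11, L2 #8), then 4 (L1 #12, L2 #9), then 3 (L1 #14, L2 #11), then 2 (L1 #16, L2 #12); all 10 values appear in both, in order. Since dp[16][12] = 10, nothing longer is possible.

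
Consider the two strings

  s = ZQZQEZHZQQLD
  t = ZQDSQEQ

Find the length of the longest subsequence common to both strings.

Let dp[i][j] be the LCS length of the first i characters of s and the first j characters of t. dp[i][j] = dp[i-1][j-1]+1 when the i-th and j-th characters match, else max(dp[i-1][j], dp[i][j-1]).
    ·  Z  Q  D  S  Q  E  Q
 ·  0  0  0  0  0  0  0  0
 Z  0  1  1  1  1  1  1  1
 Q  0  1  2  2  2  2  2  2
 Z  0  1  2  2  2  2  2  2
 Q  0  1  2  2  2  3  3  3
 E  0  1  2  2  2  3  4  4
 Z  0  1  2  2  2  3  4  4
 H  0  1  2  2  2  3  4  4
 Z  0  1  2  2  2  3  4  4
 Q  0  1  2  2  2  3  4  5
 Q  0  1  2  2  2  3  4  5
 L  0  1  2  2  2  3  4  5
 D  0  1  2  3  3  3  4  5
dp[12][7] = 5. One LCS (by backtracking along matches): ZQQEQ.

5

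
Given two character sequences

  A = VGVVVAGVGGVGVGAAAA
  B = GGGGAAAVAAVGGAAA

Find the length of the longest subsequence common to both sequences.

10

Pick G (A #2, B #1), then G (A #7, B #2), then G (A #9, B #3), then G (A #10, B #4), then V (A #11, B #11), then G (A #12, B #12), then G (A #14, B #13), then A (A #16, B #14), then A (A #17, B #15), then A (A #18, B #16); all 10 characters appear in both, in order. dp[18][16] = 10 confirms this is the maximum.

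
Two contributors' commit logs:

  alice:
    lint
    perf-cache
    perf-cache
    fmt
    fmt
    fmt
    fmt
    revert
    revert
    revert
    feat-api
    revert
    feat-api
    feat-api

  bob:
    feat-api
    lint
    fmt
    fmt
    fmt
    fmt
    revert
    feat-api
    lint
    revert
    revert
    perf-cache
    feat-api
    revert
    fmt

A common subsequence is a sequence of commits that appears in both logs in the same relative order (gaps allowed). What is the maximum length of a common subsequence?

10

Pick lint at alice[1]=bob[2], then fmt at alice[4]=bob[3], then fmt at alice[5]=bob[4], then fmt at alice[6]=bob[5], then fmt at alice[7]=bob[6], then revert at alice[8]=bob[7], then revert at alice[9]=bob[10], then revert at alice[10]=bob[11], then feat-api at alice[11]=bob[13], then revert at alice[12]=bob[14]; all 10 commits appear in both, in order. Since dp[14][15] = 10, nothing longer is possible.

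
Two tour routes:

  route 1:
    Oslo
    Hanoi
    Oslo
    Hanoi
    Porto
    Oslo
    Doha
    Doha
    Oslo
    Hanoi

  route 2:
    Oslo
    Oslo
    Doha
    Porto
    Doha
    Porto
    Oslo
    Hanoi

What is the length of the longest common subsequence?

6

Taking Oslo (route 1 #1, route 2 #1), then Oslo (route 1 #3, route 2 #2), then Porto (route 1 #5, route 2 #4), then Doha (route 1 #7, route 2 #5), then Oslo (route 1 #9, route 2 #7), then Hanoi (route 1 #10, route 2 #8) gives a common subsequence of length 6. The LCS DP gives dp[10][8] = 6, so this is optimal.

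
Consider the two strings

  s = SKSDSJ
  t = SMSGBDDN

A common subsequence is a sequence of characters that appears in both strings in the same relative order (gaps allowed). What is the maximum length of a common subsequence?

Match S at s[1]=t[1], S at s[3]=t[3], D at s[4]=t[7] — 3 characters in the same relative order in both, and the DP table's final entry dp[6][8] is also 3, so no common subsequence is longer.

3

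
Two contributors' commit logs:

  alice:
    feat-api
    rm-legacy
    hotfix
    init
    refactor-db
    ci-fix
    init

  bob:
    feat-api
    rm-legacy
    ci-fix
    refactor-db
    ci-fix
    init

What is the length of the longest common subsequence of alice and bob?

5

Match feat-api [1,1], rm-legacy [2,2], refactor-db [5,4], ci-fix [6,5], init [7,6] — 5 commits in the same relative order in both. Since dp[7][6] = 5, nothing longer is possible.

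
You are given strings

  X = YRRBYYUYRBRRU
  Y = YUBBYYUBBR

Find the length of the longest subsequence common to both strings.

Let dp[i][j] be the LCS length of the first i characters of X and the first j characters of Y. dp[i][j] = dp[i-1][j-1]+1 when the i-th and j-th characters match, else max(dp[i-1][j], dp[i][j-1]).
    ·  Y  U  B  B  Y  Y  U  B  B  R
 ·  0  0  0  0  0  0  0  0  0  0  0
 Y  0  1  1  1  1  1  1  1  1  1  1
 R  0  1  1  1  1  1  1  1  1  1  2
 R  0  1  1  1  1  1  1  1  1  1  2
 B  0  1  1  2  2  2  2  2  2  2  2
 Y  0  1  1  2  2  3  3  3  3  3  3
 Y  0  1  1  2  2  3  4  4  4  4  4
 U  0  1  2  2  2  3  4  5  5  5  5
 Y  0  1  2  2  2  3  4  5  5  5  5
 R  0  1  2  2  2  3  4  5  5  5  6
 B  0  1  2  3  3  3  4  5  6  6  6
 R  0  1  2  3  3  3  4  5  6  6  7
 R  0  1  2  3  3  3  4  5  6  6  7
 U  0  1  2  3  3  3  4  5  6  6  7
dp[13][10] = 7. One LCS (by backtracking along matches): YBYYUBR.

7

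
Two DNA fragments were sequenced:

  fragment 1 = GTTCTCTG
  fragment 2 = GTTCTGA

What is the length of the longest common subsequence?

6

Let dp[i][j] be the LCS length of the first i bases of fragment 1 and the first j bases of fragment 2. dp[i][j] = dp[i-1][j-1]+1 when the i-th and j-th bases match, else max(dp[i-1][j], dp[i][j-1]).
    ·  G  T  T  C  T  G  A
 ·  0  0  0  0  0  0  0  0
 G  0  1  1  1  1  1  1  1
 T  0  1  2  2  2  2  2  2
 T  0  1  2  3  3  3  3  3
 C  0  1  2  3  4  4  4  4
 T  0  1  2  3  4  5  5  5
 C  0  1  2  3  4  5  5  5
 T  0  1  2  3  4  5  5  5
 G  0  1  2  3  4  5  6  6
dp[8][7] = 6. One LCS (by backtracking along matches): GTTCTG.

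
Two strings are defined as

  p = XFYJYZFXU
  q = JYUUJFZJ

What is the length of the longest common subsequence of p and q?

Let dp[i][j] be the LCS length of the first i characters of p and the first j characters of q. dp[i][j] = dp[i-1][j-1]+1 when the i-th and j-th characters match, else max(dp[i-1][j], dp[i][j-1]).
    ·  J  Y  U  U  J  F  Z  J
 ·  0  0  0  0  0  0  0  0  0
 X  0  0  0  0  0  0  0  0  0
 F  0  0  0  0  0  0  1  1  1
 Y  0  0  1  1  1  1  1  1  1
 J  0  1  1  1  1  2  2  2  2
 Y  0  1  2  2  2  2  2  2  2
 Z  0  1  2  2  2  2  2  3  3
 F  0  1  2  2  2  2  3  3  3
 X  0  1  2  2  2  2  3  3  3
 U  0  1  2  3  3  3  3  3  3
dp[9][8] = 3. One LCS (by backtracking along matches): YJZ.

3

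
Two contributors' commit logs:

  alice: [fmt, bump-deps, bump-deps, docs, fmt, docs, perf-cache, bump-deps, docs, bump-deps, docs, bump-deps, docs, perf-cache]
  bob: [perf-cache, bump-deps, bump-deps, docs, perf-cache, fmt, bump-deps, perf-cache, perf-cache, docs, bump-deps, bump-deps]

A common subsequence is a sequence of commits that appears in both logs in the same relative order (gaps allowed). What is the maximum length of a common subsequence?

One common subsequence of length 8: bump-deps at alice[2]=bob[2], then bump-deps at alice[3]=bob[3], then docs at alice[4]=bob[4], then fmt at alice[5]=bob[6], then perf-cache at alice[7]=bob[9], then docs at alice[9]=bob[10], then bump-deps at alice[10]=bob[11], then bump-deps at alice[12]=bob[12], and the DP table's final entry dp[14][12] is also 8, so no common subsequence is longer.

8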